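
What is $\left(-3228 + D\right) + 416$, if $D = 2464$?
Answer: $-348$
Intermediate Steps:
$\left(-3228 + D\right) + 416 = \left(-3228 + 2464\right) + 416 = -764 + 416 = -348$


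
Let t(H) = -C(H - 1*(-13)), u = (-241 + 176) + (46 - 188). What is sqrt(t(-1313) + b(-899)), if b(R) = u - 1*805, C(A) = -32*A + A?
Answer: 4*I*sqrt(2582) ≈ 203.25*I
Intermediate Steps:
u = -207 (u = -65 - 142 = -207)
C(A) = -31*A
t(H) = 403 + 31*H (t(H) = -(-31)*(H - 1*(-13)) = -(-31)*(H + 13) = -(-31)*(13 + H) = -(-403 - 31*H) = 403 + 31*H)
b(R) = -1012 (b(R) = -207 - 1*805 = -207 - 805 = -1012)
sqrt(t(-1313) + b(-899)) = sqrt((403 + 31*(-1313)) - 1012) = sqrt((403 - 40703) - 1012) = sqrt(-40300 - 1012) = sqrt(-41312) = 4*I*sqrt(2582)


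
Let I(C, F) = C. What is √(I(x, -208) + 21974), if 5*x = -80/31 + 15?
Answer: √21119401/31 ≈ 148.24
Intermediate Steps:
x = 77/31 (x = (-80/31 + 15)/5 = (⅕)*(385/31) = 77/31 ≈ 2.4839)
√(I(x, -208) + 21974) = √(77/31 + 21974) = √(681271/31) = √21119401/31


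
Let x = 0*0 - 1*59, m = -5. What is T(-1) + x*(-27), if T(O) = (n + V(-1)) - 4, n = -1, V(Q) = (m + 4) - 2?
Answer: 1585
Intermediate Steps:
V(Q) = -3 (V(Q) = (-5 + 4) - 2 = -1 - 2 = -3)
x = -59 (x = 0 - 59 = -59)
T(O) = -8 (T(O) = (-1 - 3) - 4 = -4 - 4 = -8)
T(-1) + x*(-27) = -8 - 59*(-27) = -8 + 1593 = 1585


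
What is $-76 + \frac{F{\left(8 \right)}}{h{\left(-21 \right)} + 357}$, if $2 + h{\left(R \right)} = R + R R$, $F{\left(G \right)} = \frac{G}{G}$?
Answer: $- \frac{58899}{775} \approx -75.999$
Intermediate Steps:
$F{\left(G \right)} = 1$
$h{\left(R \right)} = -2 + R + R^{2}$ ($h{\left(R \right)} = -2 + \left(R + R R\right) = -2 + \left(R + R^{2}\right) = -2 + R + R^{2}$)
$-76 + \frac{F{\left(8 \right)}}{h{\left(-21 \right)} + 357} = -76 + 1 \frac{1}{\left(-2 - 21 + \left(-21\right)^{2}\right) + 357} = -76 + 1 \frac{1}{\left(-2 - 21 + 441\right) + 357} = -76 + 1 \frac{1}{418 + 357} = -76 + 1 \cdot \frac{1}{775} = -76 + \frac{1}{775} = - \frac{58899}{775}$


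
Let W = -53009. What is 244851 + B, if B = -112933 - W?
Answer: 184927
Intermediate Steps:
B = -59924 (B = -112933 - 1*(-53009) = -112933 + 53009 = -59924)
244851 + B = 244851 - 59924 = 184927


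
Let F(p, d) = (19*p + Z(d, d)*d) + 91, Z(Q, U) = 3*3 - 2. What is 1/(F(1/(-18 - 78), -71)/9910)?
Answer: -190272/7799 ≈ -24.397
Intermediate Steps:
Z(Q, U) = 7 (Z(Q, U) = 9 - 2 = 7)
F(p, d) = 91 + 7*d + 19*p (F(p, d) = (19*p + 7*d) + 91 = (7*d + 19*p) + 91 = 91 + 7*d + 19*p)
1/(F(1/(-18 - 78), -71)/9910) = 1/((91 + 7*(-71) + 19/(-18 - 78))/9910) = 1/((91 - 497 + 19/(-96))*(1/9910)) = 1/((91 - 497 + 19*(-1/96))*(1/9910)) = 1/((91 - 497 - 19/96)*(1/9910)) = 1/(-38995/96*1/9910) = 1/(-7799/190272) = -190272/7799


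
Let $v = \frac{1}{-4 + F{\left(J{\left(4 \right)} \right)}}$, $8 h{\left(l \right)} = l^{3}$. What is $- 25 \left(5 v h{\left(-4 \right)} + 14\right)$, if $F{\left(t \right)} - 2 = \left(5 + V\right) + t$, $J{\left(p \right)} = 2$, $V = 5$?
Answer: $-250$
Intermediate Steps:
$h{\left(l \right)} = \frac{l^{3}}{8}$
$F{\left(t \right)} = 12 + t$ ($F{\left(t \right)} = 2 + \left(\left(5 + 5\right) + t\right) = 2 + \left(10 + t\right) = 12 + t$)
$v = \frac{1}{10}$ ($v = \frac{1}{-4 + \left(12 + 2\right)} = \frac{1}{-4 + 14} = \frac{1}{10} \approx 0.1$)
$- 25 \left(5 v h{\left(-4 \right)} + 14\right) = - 25 \left(5 \cdot \frac{1}{10} \frac{\left(-4\right)^{3}}{8} + 14\right) = - 25 \left(\frac{\frac{1}{8} \left(-64\right)}{2} + 14\right) = - 25 \left(\frac{1}{2} \left(-8\right) + 14\right) = - 25 \left(-4 + 14\right) = \left(-25\right) 10 = -250$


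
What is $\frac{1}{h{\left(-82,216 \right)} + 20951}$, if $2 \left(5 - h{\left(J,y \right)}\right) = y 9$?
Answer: $\frac{1}{19984} \approx 5.004 \cdot 10^{-5}$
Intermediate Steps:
$h{\left(J,y \right)} = 5 - \frac{9 y}{2}$ ($h{\left(J,y \right)} = 5 - \frac{y 9}{2} = 5 - \frac{9 y}{2}$)
$\frac{1}{h{\left(-82,216 \right)} + 20951} = \frac{1}{\left(5 - 972\right) + 20951} = \frac{1}{-967 + 20951} = \frac{1}{19984}$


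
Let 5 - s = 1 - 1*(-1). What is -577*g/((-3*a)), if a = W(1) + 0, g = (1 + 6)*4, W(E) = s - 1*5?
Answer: -8078/3 ≈ -2692.7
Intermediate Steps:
s = 3 (s = 5 - (1 - 1*(-1)) = 5 - (1 + 1) = 5 - 1*2 = 5 - 2 = 3)
W(E) = -2 (W(E) = 3 - 1*5 = 3 - 5 = -2)
g = 28 (g = 7*4 = 28)
a = -2 (a = -2 + 0 = -2)
-577*g/((-3*a)) = -16156/((-3*(-2))) = -16156/6 = -577*14/3 = -8078/3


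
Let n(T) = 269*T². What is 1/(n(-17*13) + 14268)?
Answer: 1/13152497 ≈ 7.6031e-8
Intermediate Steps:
1/(n(-17*13) + 14268) = 1/(269*(-17*13)² + 14268) = 1/(269*(-221)² + 14268) = 1/(269*48841 + 14268) = 1/(13138229 + 14268) = 1/13152497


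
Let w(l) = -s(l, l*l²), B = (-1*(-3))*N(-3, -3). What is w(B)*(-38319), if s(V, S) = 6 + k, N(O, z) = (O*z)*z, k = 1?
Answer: 268233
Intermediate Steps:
N(O, z) = O*z²
s(V, S) = 7 (s(V, S) = 6 + 1 = 7)
B = -81 (B = (-1*(-3))*(-3*(-3)²) = 3*(-3*9) = 3*(-27) = -81)
w(l) = -7 (w(l) = -1*7 = -7)
w(B)*(-38319) = -7*(-38319) = 268233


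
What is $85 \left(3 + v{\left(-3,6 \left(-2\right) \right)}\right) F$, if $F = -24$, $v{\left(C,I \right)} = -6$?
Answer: $6120$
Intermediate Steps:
$85 \left(3 + v{\left(-3,6 \left(-2\right) \right)}\right) F = 85 \left(3 - 6\right) \left(-24\right) = 85 \left(-3\right) \left(-24\right) = \left(-255\right) \left(-24\right) = 6120$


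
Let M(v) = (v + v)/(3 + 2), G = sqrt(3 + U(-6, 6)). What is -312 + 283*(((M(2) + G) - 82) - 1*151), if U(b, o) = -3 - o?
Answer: -330123/5 + 283*I*sqrt(6) ≈ -66025.0 + 693.21*I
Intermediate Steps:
G = I*sqrt(6) (G = sqrt(3 + (-3 - 1*6)) = sqrt(3 + (-3 - 6)) = sqrt(3 - 9) = sqrt(-6) = I*sqrt(6) ≈ 2.4495*I)
M(v) = 2*v/5 (M(v) = (2*v)/5 = (2*v)*(1/5) = 2*v/5)
-312 + 283*(((M(2) + G) - 82) - 1*151) = -312 + 283*((((2/5)*2 + I*sqrt(6)) - 82) - 1*151) = -312 + 283*(((4/5 + I*sqrt(6)) - 82) - 151) = -312 + 283*((-406/5 + I*sqrt(6)) - 151) = -312 + 283*(-1161/5 + I*sqrt(6)) = -312 + (-328563/5 + 283*I*sqrt(6)) = -330123/5 + 283*I*sqrt(6)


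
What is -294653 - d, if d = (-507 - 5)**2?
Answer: -556797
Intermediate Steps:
d = 262144 (d = (-512)**2 = 262144)
-294653 - d = -294653 - 1*262144 = -294653 - 262144 = -556797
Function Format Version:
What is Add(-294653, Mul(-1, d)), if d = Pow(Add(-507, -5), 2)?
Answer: -556797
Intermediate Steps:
d = 262144 (d = Pow(-512, 2) = 262144)
Add(-294653, Mul(-1, d)) = Add(-294653, Mul(-1, 262144)) = Add(-294653, -262144) = -556797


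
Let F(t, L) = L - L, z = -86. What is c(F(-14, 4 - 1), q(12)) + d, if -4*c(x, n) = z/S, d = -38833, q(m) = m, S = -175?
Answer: -13591593/350 ≈ -38833.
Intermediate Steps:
F(t, L) = 0
c(x, n) = -43/350 (c(x, n) = -(-43)/(2*(-175)) = -(-43)*(-1)/(2*175) = -1/4*86/175 = -43/350)
c(F(-14, 4 - 1), q(12)) + d = -43/350 - 38833 = -13591593/350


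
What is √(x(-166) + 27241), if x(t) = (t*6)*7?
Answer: √20269 ≈ 142.37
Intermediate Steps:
x(t) = 42*t (x(t) = (6*t)*7 = 42*t)
√(x(-166) + 27241) = √(42*(-166) + 27241) = √(-6972 + 27241) = √20269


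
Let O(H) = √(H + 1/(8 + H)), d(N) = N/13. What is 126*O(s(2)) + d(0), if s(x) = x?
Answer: 63*√210/5 ≈ 182.59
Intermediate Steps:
d(N) = N/13 (d(N) = N*(1/13) = N/13)
126*O(s(2)) + d(0) = 126*√((1 + 2*(8 + 2))/(8 + 2)) + (1/13)*0 = 126*√((1 + 2*10)/10) + 0 = 126*√((1 + 20)/10) + 0 = 126*√((⅒)*21) + 0 = 126*√(21/10) + 0 = 126*(√210/10) + 0 = 63*√210/5 + 0 = 63*√210/5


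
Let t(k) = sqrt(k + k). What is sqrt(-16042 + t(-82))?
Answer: sqrt(-16042 + 2*I*sqrt(41)) ≈ 0.0506 + 126.66*I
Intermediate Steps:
t(k) = sqrt(2)*sqrt(k) (t(k) = sqrt(2*k) = sqrt(2)*sqrt(k))
sqrt(-16042 + t(-82)) = sqrt(-16042 + sqrt(2)*sqrt(-82)) = sqrt(-16042 + sqrt(2)*(I*sqrt(82))) = sqrt(-16042 + 2*I*sqrt(41))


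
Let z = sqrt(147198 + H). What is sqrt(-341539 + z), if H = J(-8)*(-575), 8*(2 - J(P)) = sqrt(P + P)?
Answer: sqrt(-1366156 + 2*sqrt(2)*sqrt(292096 + 575*I))/2 ≈ 0.000322 + 584.09*I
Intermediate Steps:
J(P) = 2 - sqrt(2)*sqrt(P)/8 (J(P) = 2 - sqrt(P + P)/8 = 2 - sqrt(2)*sqrt(P)/8)
H = -1150 + 575*I/2 (H = (2 - sqrt(2)*sqrt(-8)/8)*(-575) = (2 - sqrt(2)*2*I*sqrt(2)/8)*(-575) = (2 - I/2)*(-575) = -1150 + 575*I/2 ≈ -1150.0 + 287.5*I)
z = sqrt(146048 + 575*I/2) (z = sqrt(147198 + (-1150 + 575*I/2)) = sqrt(146048 + 575*I/2) ≈ 382.16 + 0.376*I)
sqrt(-341539 + z) = sqrt(-341539 + sqrt(584192 + 1150*I)/2)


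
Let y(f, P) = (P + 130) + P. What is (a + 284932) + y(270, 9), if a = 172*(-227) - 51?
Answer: 245985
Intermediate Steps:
y(f, P) = 130 + 2*P (y(f, P) = (130 + P) + P = 130 + 2*P)
a = -39095 (a = -39044 - 51 = -39095)
(a + 284932) + y(270, 9) = (-39095 + 284932) + (130 + 2*9) = 245837 + (130 + 18) = 245837 + 148 = 245985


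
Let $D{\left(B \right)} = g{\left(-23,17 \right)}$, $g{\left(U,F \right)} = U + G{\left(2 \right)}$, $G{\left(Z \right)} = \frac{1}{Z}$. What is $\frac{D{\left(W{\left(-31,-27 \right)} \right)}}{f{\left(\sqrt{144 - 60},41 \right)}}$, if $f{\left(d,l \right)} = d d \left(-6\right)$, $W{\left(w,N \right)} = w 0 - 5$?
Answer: $\frac{5}{112} \approx 0.044643$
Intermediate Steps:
$W{\left(w,N \right)} = -5$ ($W{\left(w,N \right)} = 0 - 5 = -5$)
$g{\left(U,F \right)} = \frac{1}{2} + U$ ($g{\left(U,F \right)} = U + \frac{1}{2} = \frac{1}{2} + U$)
$f{\left(d,l \right)} = - 6 d^{2}$ ($f{\left(d,l \right)} = d^{2} \left(-6\right) = - 6 d^{2}$)
$D{\left(B \right)} = - \frac{45}{2}$ ($D{\left(B \right)} = \frac{1}{2} - 23 = - \frac{45}{2}$)
$\frac{D{\left(W{\left(-31,-27 \right)} \right)}}{f{\left(\sqrt{144 - 60},41 \right)}} = - \frac{45}{2 \left(- 6 \left(\sqrt{144 - 60}\right)^{2}\right)} = - \frac{45}{2 \left(- 6 \left(\sqrt{84}\right)^{2}\right)} = - \frac{45}{2 \left(- 6 \left(2 \sqrt{21}\right)^{2}\right)} = - \frac{45}{2 \left(\left(-6\right) 84\right)} = - \frac{45}{2 \left(-504\right)} = \left(- \frac{45}{2}\right) \left(- \frac{1}{504}\right) = \frac{5}{112}$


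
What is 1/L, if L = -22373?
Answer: -1/22373 ≈ -4.4697e-5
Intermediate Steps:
1/L = 1/(-22373) = -1/22373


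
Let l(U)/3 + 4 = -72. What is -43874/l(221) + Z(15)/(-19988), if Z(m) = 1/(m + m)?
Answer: 38462873/199880 ≈ 192.43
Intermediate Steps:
Z(m) = 1/(2*m)
l(U) = -228 (l(U) = -12 + 3*(-72) = -12 - 216 = -228)
-43874/l(221) + Z(15)/(-19988) = -43874/(-228) + ((½)/15)/(-19988) = -43874*(-1/228) + ((½)*(1/15))*(-1/19988) = 21937/114 + (1/30)*(-1/19988) = 21937/114 - 1/599640 = 38462873/199880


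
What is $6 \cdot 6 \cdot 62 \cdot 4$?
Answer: $8928$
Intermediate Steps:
$6 \cdot 6 \cdot 62 \cdot 4 = 36 \cdot 248 = 8928$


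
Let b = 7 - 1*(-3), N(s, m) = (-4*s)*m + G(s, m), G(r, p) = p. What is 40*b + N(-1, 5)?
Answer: 425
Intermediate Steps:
N(s, m) = m - 4*m*s (N(s, m) = (-4*s)*m + m = -4*m*s + m = m - 4*m*s)
b = 10 (b = 7 + 3 = 10)
40*b + N(-1, 5) = 40*10 + 5*(1 - 4*(-1)) = 400 + 5*(1 + 4) = 400 + 5*5 = 400 + 25 = 425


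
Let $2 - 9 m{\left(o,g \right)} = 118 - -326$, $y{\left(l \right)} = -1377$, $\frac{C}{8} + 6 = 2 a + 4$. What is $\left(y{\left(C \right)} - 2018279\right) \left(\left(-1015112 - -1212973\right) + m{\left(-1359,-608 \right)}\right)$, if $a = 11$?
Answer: $- \frac{3595607714392}{9} \approx -3.9951 \cdot 10^{11}$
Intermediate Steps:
$C = 160$ ($C = -48 + 8 \left(2 \cdot 11 + 4\right) = -48 + 8 \left(22 + 4\right) = -48 + 8 \cdot 26 = -48 + 208 = 160$)
$m{\left(o,g \right)} = - \frac{442}{9}$ ($m{\left(o,g \right)} = \frac{2}{9} - \frac{118 - -326}{9} = \frac{2}{9} - \frac{118 + 326}{9} = \frac{2}{9} - \frac{148}{3} = - \frac{442}{9}$)
$\left(y{\left(C \right)} - 2018279\right) \left(\left(-1015112 - -1212973\right) + m{\left(-1359,-608 \right)}\right) = \left(-1377 - 2018279\right) \left(\left(-1015112 - -1212973\right) - \frac{442}{9}\right) = - 2019656 \left(\left(-1015112 + 1212973\right) - \frac{442}{9}\right) = - 2019656 \left(197861 - \frac{442}{9}\right) = \left(-2019656\right) \frac{1780307}{9} = - \frac{3595607714392}{9}$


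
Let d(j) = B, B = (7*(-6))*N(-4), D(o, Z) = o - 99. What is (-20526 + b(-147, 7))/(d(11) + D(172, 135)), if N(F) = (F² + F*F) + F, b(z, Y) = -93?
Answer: 20619/1103 ≈ 18.694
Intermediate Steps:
N(F) = F + 2*F² (N(F) = (F² + F²) + F = 2*F² + F = F + 2*F²)
D(o, Z) = -99 + o
B = -1176 (B = (7*(-6))*(-4*(1 + 2*(-4))) = -(-168)*(1 - 8) = -(-168)*(-7) = -42*28 = -1176)
d(j) = -1176
(-20526 + b(-147, 7))/(d(11) + D(172, 135)) = (-20526 - 93)/(-1176 + (-99 + 172)) = -20619/(-1176 + 73) = -20619/(-1103) = -20619*(-1/1103) = 20619/1103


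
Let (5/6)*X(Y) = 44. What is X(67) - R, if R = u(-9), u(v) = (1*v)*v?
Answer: -141/5 ≈ -28.200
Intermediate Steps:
u(v) = v² (u(v) = v*v = v²)
R = 81 (R = (-9)² = 81)
X(Y) = 264/5 (X(Y) = (6/5)*44 = 264/5)
X(67) - R = 264/5 - 1*81 = 264/5 - 81 = -141/5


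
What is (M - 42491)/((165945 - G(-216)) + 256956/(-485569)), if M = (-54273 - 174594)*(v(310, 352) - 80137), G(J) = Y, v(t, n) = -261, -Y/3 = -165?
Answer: 1276381002888025/11476733442 ≈ 1.1121e+5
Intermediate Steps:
Y = 495 (Y = -3*(-165) = 495)
G(J) = 495
M = 18400449066 (M = (-54273 - 174594)*(-261 - 80137) = -228867*(-80398) = 18400449066)
(M - 42491)/((165945 - G(-216)) + 256956/(-485569)) = (18400449066 - 42491)/((165945 - 1*495) + 256956/(-485569)) = 18400406575/((165945 - 495) + 256956*(-1/485569)) = 18400406575/(165450 - 36708/69367) = 18400406575/(11476733442/69367) = 18400406575*(69367/11476733442) = 1276381002888025/11476733442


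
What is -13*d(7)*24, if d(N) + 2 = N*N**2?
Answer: -106392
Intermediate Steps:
d(N) = -2 + N**3 (d(N) = -2 + N*N**2 = -2 + N**3)
-13*d(7)*24 = -13*(-2 + 7**3)*24 = -13*(-2 + 343)*24 = -13*341*24 = -4433*24 = -106392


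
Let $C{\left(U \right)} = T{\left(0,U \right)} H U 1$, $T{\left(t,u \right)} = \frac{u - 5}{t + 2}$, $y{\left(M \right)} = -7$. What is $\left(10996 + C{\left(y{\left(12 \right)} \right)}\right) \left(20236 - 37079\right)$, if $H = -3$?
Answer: $-183083410$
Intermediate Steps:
$T{\left(t,u \right)} = \frac{-5 + u}{2 + t}$
$C{\left(U \right)} = - 3 U \left(- \frac{5}{2} + \frac{U}{2}\right)$ ($C{\left(U \right)} = \frac{-5 + U}{2 + 0} - 3 U 1 = \frac{-5 + U}{2} \left(- 3 U\right) = \left(- \frac{5}{2} + \frac{U}{2}\right) \left(- 3 U\right) = - 3 U \left(- \frac{5}{2} + \frac{U}{2}\right)$)
$\left(10996 + C{\left(y{\left(12 \right)} \right)}\right) \left(20236 - 37079\right) = \left(10996 + \frac{3}{2} \left(-7\right) \left(5 - -7\right)\right) \left(20236 - 37079\right) = \left(10996 + \frac{3}{2} \left(-7\right) \left(5 + 7\right)\right) \left(-16843\right) = \left(10996 + \frac{3}{2} \left(-7\right) 12\right) \left(-16843\right) = \left(10996 - 126\right) \left(-16843\right) = 10870 \left(-16843\right) = -183083410$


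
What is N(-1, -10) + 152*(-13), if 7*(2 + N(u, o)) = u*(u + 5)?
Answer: -13850/7 ≈ -1978.6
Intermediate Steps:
N(u, o) = -2 + u*(5 + u)/7 (N(u, o) = -2 + (u*(u + 5))/7 = -2 + (u*(5 + u))/7 = -2 + u*(5 + u)/7)
N(-1, -10) + 152*(-13) = (-2 + (⅐)*(-1)² + (5/7)*(-1)) + 152*(-13) = (-2 + (⅐)*1 - 5/7) - 1976 = (-2 + ⅐ - 5/7) - 1976 = -18/7 - 1976 = -13850/7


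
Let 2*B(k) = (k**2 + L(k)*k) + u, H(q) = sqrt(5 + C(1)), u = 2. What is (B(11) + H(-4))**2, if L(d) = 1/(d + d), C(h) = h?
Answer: 61105/16 + 247*sqrt(6)/2 ≈ 4121.6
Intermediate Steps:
L(d) = 1/(2*d)
H(q) = sqrt(6) (H(q) = sqrt(5 + 1) = sqrt(6))
B(k) = 5/4 + k**2/2 (B(k) = ((k**2 + (1/(2*k))*k) + 2)/2 = ((k**2 + 1/2) + 2)/2 = ((1/2 + k**2) + 2)/2 = (5/2 + k**2)/2 = 5/4 + k**2/2)
(B(11) + H(-4))**2 = ((5/4 + (1/2)*11**2) + sqrt(6))**2 = ((5/4 + (1/2)*121) + sqrt(6))**2 = ((5/4 + 121/2) + sqrt(6))**2 = (247/4 + sqrt(6))**2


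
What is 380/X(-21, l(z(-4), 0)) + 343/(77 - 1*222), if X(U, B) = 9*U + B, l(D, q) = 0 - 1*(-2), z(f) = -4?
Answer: -119241/27115 ≈ -4.3976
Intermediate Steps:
l(D, q) = 2 (l(D, q) = 0 + 2 = 2)
X(U, B) = B + 9*U
380/X(-21, l(z(-4), 0)) + 343/(77 - 1*222) = 380/(2 + 9*(-21)) + 343/(77 - 1*222) = 380/(2 - 189) + 343/(77 - 222) = 380/(-187) + 343/(-145) = 380*(-1/187) + 343*(-1/145) = -380/187 - 343/145 = -119241/27115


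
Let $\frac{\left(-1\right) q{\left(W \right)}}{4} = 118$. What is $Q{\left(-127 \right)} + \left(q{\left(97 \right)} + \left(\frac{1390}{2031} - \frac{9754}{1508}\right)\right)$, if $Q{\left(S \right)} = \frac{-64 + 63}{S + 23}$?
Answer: $- \frac{2926603721}{6125496} \approx -477.77$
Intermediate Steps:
$Q{\left(S \right)} = - \frac{1}{23 + S}$
$q{\left(W \right)} = -472$ ($q{\left(W \right)} = \left(-4\right) 118 = -472$)
$Q{\left(-127 \right)} + \left(q{\left(97 \right)} + \left(\frac{1390}{2031} - \frac{9754}{1508}\right)\right) = - \frac{1}{23 - 127} + \left(-472 + \left(\frac{1390}{2031} - \frac{9754}{1508}\right)\right) = - \frac{1}{-104} + \left(-472 + \left(1390 \cdot \frac{1}{2031} - \frac{4877}{754}\right)\right) = \left(-1\right) \left(- \frac{1}{104}\right) + \left(-472 + \left(\frac{1390}{2031} - \frac{4877}{754}\right)\right) = \frac{1}{104} - \frac{731665655}{1531374} = - \frac{2926603721}{6125496}$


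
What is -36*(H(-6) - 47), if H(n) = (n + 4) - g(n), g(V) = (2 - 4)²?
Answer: 1908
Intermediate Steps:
g(V) = 4 (g(V) = (-2)² = 4)
H(n) = n (H(n) = (n + 4) - 1*4 = (4 + n) - 4 = n)
-36*(H(-6) - 47) = -36*(-6 - 47) = -36*(-53) = 1908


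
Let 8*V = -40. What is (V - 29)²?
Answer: 1156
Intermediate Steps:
V = -5 (V = (⅛)*(-40) = -5)
(V - 29)² = (-5 - 29)² = (-34)² = 1156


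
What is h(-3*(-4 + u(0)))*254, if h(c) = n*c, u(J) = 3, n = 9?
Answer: 6858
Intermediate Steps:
h(c) = 9*c
h(-3*(-4 + u(0)))*254 = (9*(-3*(-4 + 3)))*254 = (9*(-3*(-1)))*254 = (9*3)*254 = 27*254 = 6858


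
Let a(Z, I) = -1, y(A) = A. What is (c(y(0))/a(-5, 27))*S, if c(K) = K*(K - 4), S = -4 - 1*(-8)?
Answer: 0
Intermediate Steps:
S = 4 (S = -4 + 8 = 4)
c(K) = K*(-4 + K)
(c(y(0))/a(-5, 27))*S = ((0*(-4 + 0))/(-1))*4 = ((0*(-4))*(-1))*4 = (0*(-1))*4 = 0*4 = 0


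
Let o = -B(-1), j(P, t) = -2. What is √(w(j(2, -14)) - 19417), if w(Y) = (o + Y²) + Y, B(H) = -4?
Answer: I*√19411 ≈ 139.32*I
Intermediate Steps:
o = 4 (o = -1*(-4) = 4)
w(Y) = 4 + Y + Y² (w(Y) = (4 + Y²) + Y = 4 + Y + Y²)
√(w(j(2, -14)) - 19417) = √((4 - 2 + (-2)²) - 19417) = √((4 - 2 + 4) - 19417) = √(6 - 19417) = √(-19411) = I*√19411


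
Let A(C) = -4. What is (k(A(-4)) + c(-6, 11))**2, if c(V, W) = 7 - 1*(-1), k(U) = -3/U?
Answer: 1225/16 ≈ 76.563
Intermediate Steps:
c(V, W) = 8 (c(V, W) = 7 + 1 = 8)
(k(A(-4)) + c(-6, 11))**2 = (-3/(-4) + 8)**2 = (-3*(-1/4) + 8)**2 = (3/4 + 8)**2 = (35/4)**2 = 1225/16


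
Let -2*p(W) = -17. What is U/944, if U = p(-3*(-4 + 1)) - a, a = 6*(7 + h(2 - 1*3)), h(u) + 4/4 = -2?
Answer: -31/1888 ≈ -0.016420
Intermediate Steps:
h(u) = -3 (h(u) = -1 - 2 = -3)
p(W) = 17/2 (p(W) = -½*(-17) = 17/2)
a = 24 (a = 6*(7 - 3) = 6*4 = 24)
U = -31/2 (U = 17/2 - 1*24 = 17/2 - 24 = -31/2 ≈ -15.500)
U/944 = -31/2/944 = -31/2*1/944 = -31/1888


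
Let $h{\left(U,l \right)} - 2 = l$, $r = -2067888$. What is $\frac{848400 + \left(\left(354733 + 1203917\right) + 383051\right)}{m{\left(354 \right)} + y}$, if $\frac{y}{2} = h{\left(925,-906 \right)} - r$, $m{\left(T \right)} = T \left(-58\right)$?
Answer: $\frac{2790101}{4113436} \approx 0.67829$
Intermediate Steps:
$m{\left(T \right)} = - 58 T$
$h{\left(U,l \right)} = 2 + l$
$y = 4133968$ ($y = 2 \left(\left(2 - 906\right) - -2067888\right) = 2 \left(-904 + 2067888\right) = 2 \cdot 2066984 = 4133968$)
$\frac{848400 + \left(\left(354733 + 1203917\right) + 383051\right)}{m{\left(354 \right)} + y} = \frac{848400 + \left(\left(354733 + 1203917\right) + 383051\right)}{\left(-58\right) 354 + 4133968} = \frac{848400 + \left(1558650 + 383051\right)}{-20532 + 4133968} = \frac{848400 + 1941701}{4113436} = 2790101 \cdot \frac{1}{4113436} = \frac{2790101}{4113436}$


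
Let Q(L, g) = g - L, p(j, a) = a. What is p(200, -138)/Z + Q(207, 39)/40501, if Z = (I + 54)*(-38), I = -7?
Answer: 2644545/36167393 ≈ 0.073120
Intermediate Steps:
Z = -1786 (Z = (-7 + 54)*(-38) = 47*(-38) = -1786)
p(200, -138)/Z + Q(207, 39)/40501 = -138/(-1786) + (39 - 1*207)/40501 = -138*(-1/1786) + (39 - 207)*(1/40501) = 69/893 - 168*1/40501 = 69/893 - 168/40501 = 2644545/36167393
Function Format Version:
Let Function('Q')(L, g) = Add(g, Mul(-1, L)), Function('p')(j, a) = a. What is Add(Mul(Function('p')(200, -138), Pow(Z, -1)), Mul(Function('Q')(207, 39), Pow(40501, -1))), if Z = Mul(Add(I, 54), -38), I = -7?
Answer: Rational(2644545, 36167393) ≈ 0.073120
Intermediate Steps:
Z = -1786 (Z = Mul(Add(-7, 54), -38) = Mul(47, -38) = -1786)
Add(Mul(Function('p')(200, -138), Pow(Z, -1)), Mul(Function('Q')(207, 39), Pow(40501, -1))) = Add(Mul(-138, Pow(-1786, -1)), Mul(Add(39, Mul(-1, 207)), Pow(40501, -1))) = Add(Mul(-138, Rational(-1, 1786)), Mul(Add(39, -207), Rational(1, 40501))) = Add(Rational(69, 893), Mul(-168, Rational(1, 40501))) = Add(Rational(69, 893), Rational(-168, 40501)) = Rational(2644545, 36167393)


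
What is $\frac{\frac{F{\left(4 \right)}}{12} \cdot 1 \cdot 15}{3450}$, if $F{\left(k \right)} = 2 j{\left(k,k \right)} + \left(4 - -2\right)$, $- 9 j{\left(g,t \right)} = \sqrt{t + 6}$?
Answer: $\frac{1}{460} - \frac{\sqrt{10}}{12420} \approx 0.0019193$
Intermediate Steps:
$j{\left(g,t \right)} = - \frac{\sqrt{6 + t}}{9}$ ($j{\left(g,t \right)} = - \frac{\sqrt{t + 6}}{9} = - \frac{\sqrt{6 + t}}{9}$)
$F{\left(k \right)} = 6 - \frac{2 \sqrt{6 + k}}{9}$ ($F{\left(k \right)} = 2 \left(- \frac{\sqrt{6 + k}}{9}\right) + \left(4 - -2\right) = - \frac{2 \sqrt{6 + k}}{9} + \left(4 + 2\right) = - \frac{2 \sqrt{6 + k}}{9} + 6 = 6 - \frac{2 \sqrt{6 + k}}{9}$)
$\frac{\frac{F{\left(4 \right)}}{12} \cdot 1 \cdot 15}{3450} = \frac{\frac{6 - \frac{2 \sqrt{6 + 4}}{9}}{12} \cdot 1 \cdot 15}{3450} = \left(6 - \frac{2 \sqrt{10}}{9}\right) \frac{1}{12} \cdot 1 \cdot 15 \cdot \frac{1}{3450} = \left(\frac{1}{2} - \frac{\sqrt{10}}{54}\right) 1 \cdot 15 \cdot \frac{1}{3450} = \left(\frac{1}{2} - \frac{\sqrt{10}}{54}\right) 15 \cdot \frac{1}{3450} = \left(\frac{15}{2} - \frac{5 \sqrt{10}}{18}\right) \frac{1}{3450} = \frac{1}{460} - \frac{\sqrt{10}}{12420}$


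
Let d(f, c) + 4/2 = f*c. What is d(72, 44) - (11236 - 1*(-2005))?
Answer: -10075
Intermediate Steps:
d(f, c) = -2 + c*f (d(f, c) = -2 + f*c = -2 + c*f)
d(72, 44) - (11236 - 1*(-2005)) = (-2 + 44*72) - (11236 - 1*(-2005)) = (-2 + 3168) - (11236 + 2005) = 3166 - 1*13241 = 3166 - 13241 = -10075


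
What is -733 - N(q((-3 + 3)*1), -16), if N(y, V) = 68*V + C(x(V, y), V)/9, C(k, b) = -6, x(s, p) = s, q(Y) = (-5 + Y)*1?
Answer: 1067/3 ≈ 355.67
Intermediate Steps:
q(Y) = -5 + Y
N(y, V) = -2/3 + 68*V (N(y, V) = 68*V - 6/9 = 68*V - 6*1/9 = 68*V - 2/3 = -2/3 + 68*V)
-733 - N(q((-3 + 3)*1), -16) = -733 - (-2/3 + 68*(-16)) = -733 - (-2/3 - 1088) = -733 - 1*(-3266/3) = -733 + 3266/3 = 1067/3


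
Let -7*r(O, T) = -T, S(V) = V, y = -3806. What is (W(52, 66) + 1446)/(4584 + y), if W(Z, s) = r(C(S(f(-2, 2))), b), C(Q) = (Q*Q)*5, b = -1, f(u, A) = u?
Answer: 10121/5446 ≈ 1.8584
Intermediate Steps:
C(Q) = 5*Q² (C(Q) = Q²*5 = 5*Q²)
r(O, T) = T/7 (r(O, T) = -(-1)*T/7 = T/7)
W(Z, s) = -⅐ (W(Z, s) = (⅐)*(-1) = -⅐)
(W(52, 66) + 1446)/(4584 + y) = (-⅐ + 1446)/(4584 - 3806) = (10121/7)/778 = (10121/7)*(1/778) = 10121/5446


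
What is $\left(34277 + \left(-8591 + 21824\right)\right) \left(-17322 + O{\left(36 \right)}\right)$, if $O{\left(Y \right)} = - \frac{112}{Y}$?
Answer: $- \frac{7408044260}{9} \approx -8.2312 \cdot 10^{8}$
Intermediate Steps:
$\left(34277 + \left(-8591 + 21824\right)\right) \left(-17322 + O{\left(36 \right)}\right) = \left(34277 + \left(-8591 + 21824\right)\right) \left(-17322 - \frac{112}{36}\right) = \left(34277 + 13233\right) \left(-17322 - \frac{28}{9}\right) = 47510 \left(-17322 - \frac{28}{9}\right) = 47510 \left(- \frac{155926}{9}\right) = - \frac{7408044260}{9}$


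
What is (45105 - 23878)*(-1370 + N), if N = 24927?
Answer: 500044439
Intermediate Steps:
(45105 - 23878)*(-1370 + N) = (45105 - 23878)*(-1370 + 24927) = 21227*23557 = 500044439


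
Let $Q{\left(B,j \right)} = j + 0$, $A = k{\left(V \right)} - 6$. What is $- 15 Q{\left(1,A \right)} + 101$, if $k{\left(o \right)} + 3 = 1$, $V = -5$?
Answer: $221$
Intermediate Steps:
$k{\left(o \right)} = -2$ ($k{\left(o \right)} = -3 + 1 = -2$)
$A = -8$ ($A = -2 - 6 = -8$)
$Q{\left(B,j \right)} = j$
$- 15 Q{\left(1,A \right)} + 101 = \left(-15\right) \left(-8\right) + 101 = 120 + 101 = 221$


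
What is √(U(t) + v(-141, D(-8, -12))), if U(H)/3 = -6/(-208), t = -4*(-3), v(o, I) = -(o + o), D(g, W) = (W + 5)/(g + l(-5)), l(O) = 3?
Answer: √762762/52 ≈ 16.795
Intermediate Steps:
D(g, W) = (5 + W)/(3 + g) (D(g, W) = (W + 5)/(g + 3) = (5 + W)/(3 + g))
v(o, I) = -2*o
t = 12
U(H) = 9/104 (U(H) = 3*(-6/(-208)) = 3*(-6*(-1/208)) = 3*(3/104) = 9/104)
√(U(t) + v(-141, D(-8, -12))) = √(9/104 - 2*(-141)) = √(9/104 + 282) = √(29337/104) = √762762/52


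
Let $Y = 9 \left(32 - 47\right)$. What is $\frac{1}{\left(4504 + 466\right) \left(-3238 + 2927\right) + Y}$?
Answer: $- \frac{1}{1545805} \approx -6.4691 \cdot 10^{-7}$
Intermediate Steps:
$Y = -135$ ($Y = 9 \left(-15\right) = -135$)
$\frac{1}{\left(4504 + 466\right) \left(-3238 + 2927\right) + Y} = \frac{1}{\left(4504 + 466\right) \left(-3238 + 2927\right) - 135} = \frac{1}{4970 \left(-311\right) - 135} = \frac{1}{-1545670 - 135} = \frac{1}{-1545805} = - \frac{1}{1545805}$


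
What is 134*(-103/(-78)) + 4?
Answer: 7057/39 ≈ 180.95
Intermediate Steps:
134*(-103/(-78)) + 4 = 134*(-103*(-1/78)) + 4 = 134*(103/78) + 4 = 6901/39 + 4 = 7057/39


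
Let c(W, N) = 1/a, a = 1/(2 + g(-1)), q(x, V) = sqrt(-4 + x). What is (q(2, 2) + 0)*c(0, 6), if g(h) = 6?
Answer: 8*I*sqrt(2) ≈ 11.314*I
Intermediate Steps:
a = 1/8 (a = 1/(2 + 6) = 1/8 ≈ 0.12500)
c(W, N) = 8 (c(W, N) = 1/(1/8) = 8)
(q(2, 2) + 0)*c(0, 6) = (sqrt(-4 + 2) + 0)*8 = (sqrt(-2) + 0)*8 = (I*sqrt(2) + 0)*8 = (I*sqrt(2))*8 = 8*I*sqrt(2)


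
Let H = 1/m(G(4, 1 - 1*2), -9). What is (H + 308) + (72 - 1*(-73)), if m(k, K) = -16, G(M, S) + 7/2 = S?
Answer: 7247/16 ≈ 452.94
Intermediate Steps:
G(M, S) = -7/2 + S
H = -1/16 (H = 1/(-16) = -1/16 ≈ -0.062500)
(H + 308) + (72 - 1*(-73)) = (-1/16 + 308) + (72 - 1*(-73)) = 4927/16 + (72 + 73) = 4927/16 + 145 = 7247/16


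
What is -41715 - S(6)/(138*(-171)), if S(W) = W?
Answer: -164065094/3933 ≈ -41715.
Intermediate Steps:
-41715 - S(6)/(138*(-171)) = -41715 - 6/(138*(-171)) = -41715 - 6/(-23598) = -41715 - 6*(-1)/23598 = -41715 - 1*(-1/3933) = -41715 + 1/3933 = -164065094/3933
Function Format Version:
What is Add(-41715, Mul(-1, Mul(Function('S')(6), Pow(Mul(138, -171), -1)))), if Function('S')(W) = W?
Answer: Rational(-164065094, 3933) ≈ -41715.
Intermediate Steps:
Add(-41715, Mul(-1, Mul(Function('S')(6), Pow(Mul(138, -171), -1)))) = Add(-41715, Mul(-1, Mul(6, Pow(Mul(138, -171), -1)))) = Add(-41715, Mul(-1, Mul(6, Pow(-23598, -1)))) = Add(-41715, Mul(-1, Mul(6, Rational(-1, 23598)))) = Add(-41715, Mul(-1, Rational(-1, 3933))) = Add(-41715, Rational(1, 3933)) = Rational(-164065094, 3933)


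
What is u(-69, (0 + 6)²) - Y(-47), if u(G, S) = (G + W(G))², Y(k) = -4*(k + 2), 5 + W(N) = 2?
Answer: 5004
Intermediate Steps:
W(N) = -3 (W(N) = -5 + 2 = -3)
Y(k) = -8 - 4*k (Y(k) = -4*(2 + k) = -8 - 4*k)
u(G, S) = (-3 + G)² (u(G, S) = (G - 3)² = (-3 + G)²)
u(-69, (0 + 6)²) - Y(-47) = (-3 - 69)² - (-8 - 4*(-47)) = (-72)² - (-8 + 188) = 5184 - 1*180 = 5184 - 180 = 5004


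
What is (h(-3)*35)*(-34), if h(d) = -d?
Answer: -3570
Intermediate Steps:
(h(-3)*35)*(-34) = (-1*(-3)*35)*(-34) = (3*35)*(-34) = 105*(-34) = -3570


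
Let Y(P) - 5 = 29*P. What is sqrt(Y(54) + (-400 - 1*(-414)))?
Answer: sqrt(1585) ≈ 39.812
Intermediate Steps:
Y(P) = 5 + 29*P
sqrt(Y(54) + (-400 - 1*(-414))) = sqrt((5 + 29*54) + (-400 - 1*(-414))) = sqrt((5 + 1566) + (-400 + 414)) = sqrt(1571 + 14) = sqrt(1585)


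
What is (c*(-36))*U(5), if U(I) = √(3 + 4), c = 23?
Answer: -828*√7 ≈ -2190.7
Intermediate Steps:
U(I) = √7
(c*(-36))*U(5) = (23*(-36))*√7 = -828*√7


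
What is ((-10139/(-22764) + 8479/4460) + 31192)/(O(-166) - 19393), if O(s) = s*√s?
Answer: -7677403003235471/4830964250402850 + 32858477247901*I*√166/2415482125201425 ≈ -1.5892 + 0.17527*I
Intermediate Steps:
O(s) = s^(3/2)
((-10139/(-22764) + 8479/4460) + 31192)/(O(-166) - 19393) = ((-10139/(-22764) + 8479/4460) + 31192)/((-166)^(3/2) - 19393) = ((-10139*(-1/22764) + 8479*(1/4460)) + 31192)/(-166*I*√166 - 19393) = ((10139/22764 + 8479/4460) + 31192)/(-19393 - 166*I*√166) = (29779487/12690930 + 31192)/(-19393 - 166*I*√166) = 395885268047/(12690930*(-19393 - 166*I*√166))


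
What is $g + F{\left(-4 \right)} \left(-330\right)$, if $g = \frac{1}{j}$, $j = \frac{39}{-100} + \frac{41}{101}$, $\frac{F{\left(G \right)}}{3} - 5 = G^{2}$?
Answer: $- \frac{3337090}{161} \approx -20727.0$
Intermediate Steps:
$F{\left(G \right)} = 15 + 3 G^{2}$
$j = \frac{161}{10100}$ ($j = 39 \left(- \frac{1}{100}\right) + 41 \cdot \frac{1}{101} = - \frac{39}{100} + \frac{41}{101} = \frac{161}{10100} \approx 0.015941$)
$g = \frac{10100}{161}$ ($g = \frac{1}{\frac{161}{10100}} = \frac{10100}{161} \approx 62.733$)
$g + F{\left(-4 \right)} \left(-330\right) = \frac{10100}{161} + \left(15 + 3 \left(-4\right)^{2}\right) \left(-330\right) = \frac{10100}{161} + \left(15 + 3 \cdot 16\right) \left(-330\right) = \frac{10100}{161} + \left(15 + 48\right) \left(-330\right) = \frac{10100}{161} + 63 \left(-330\right) = \frac{10100}{161} - 20790 = - \frac{3337090}{161}$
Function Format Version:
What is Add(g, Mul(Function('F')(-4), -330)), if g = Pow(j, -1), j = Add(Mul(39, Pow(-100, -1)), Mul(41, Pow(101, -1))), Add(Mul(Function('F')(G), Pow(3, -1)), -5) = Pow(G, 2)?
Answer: Rational(-3337090, 161) ≈ -20727.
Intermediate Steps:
Function('F')(G) = Add(15, Mul(3, Pow(G, 2)))
j = Rational(161, 10100) (j = Add(Mul(39, Rational(-1, 100)), Mul(41, Rational(1, 101))) = Add(Rational(-39, 100), Rational(41, 101)) = Rational(161, 10100) ≈ 0.015941)
g = Rational(10100, 161) (g = Pow(Rational(161, 10100), -1) = Rational(10100, 161) ≈ 62.733)
Add(g, Mul(Function('F')(-4), -330)) = Add(Rational(10100, 161), Mul(Add(15, Mul(3, Pow(-4, 2))), -330)) = Add(Rational(10100, 161), Mul(Add(15, Mul(3, 16)), -330)) = Add(Rational(10100, 161), Mul(Add(15, 48), -330)) = Add(Rational(10100, 161), Mul(63, -330)) = Add(Rational(10100, 161), -20790) = Rational(-3337090, 161)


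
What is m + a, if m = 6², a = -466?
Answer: -430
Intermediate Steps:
m = 36
m + a = 36 - 466 = -430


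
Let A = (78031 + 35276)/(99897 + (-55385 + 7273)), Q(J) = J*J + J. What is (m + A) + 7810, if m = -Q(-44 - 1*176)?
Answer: -2090447143/51785 ≈ -40368.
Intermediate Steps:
Q(J) = J + J² (Q(J) = J² + J = J + J²)
m = -48180 (m = -(-44 - 1*176)*(1 + (-44 - 1*176)) = -(-44 - 176)*(1 + (-44 - 176)) = -(-220)*(1 - 220) = -(-220)*(-219) = -1*48180 = -48180)
A = 113307/51785 (A = 113307/(99897 - 48112) = 113307/51785 ≈ 2.1880)
(m + A) + 7810 = (-48180 + 113307/51785) + 7810 = -2494887993/51785 + 7810 = -2090447143/51785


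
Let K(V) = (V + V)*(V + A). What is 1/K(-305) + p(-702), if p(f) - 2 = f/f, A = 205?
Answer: 183001/61000 ≈ 3.0000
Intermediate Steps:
K(V) = 2*V*(205 + V) (K(V) = (V + V)*(V + 205) = (2*V)*(205 + V) = 2*V*(205 + V))
p(f) = 3 (p(f) = 2 + f/f = 2 + 1 = 3)
1/K(-305) + p(-702) = 1/(2*(-305)*(205 - 305)) + 3 = 1/(2*(-305)*(-100)) + 3 = 1/61000 + 3 = 183001/61000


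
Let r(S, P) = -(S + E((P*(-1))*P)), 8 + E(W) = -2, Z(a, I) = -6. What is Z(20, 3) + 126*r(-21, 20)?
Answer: 3900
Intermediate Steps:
E(W) = -10 (E(W) = -8 - 2 = -10)
r(S, P) = 10 - S (r(S, P) = -(S - 10) = -(-10 + S) = 10 - S)
Z(20, 3) + 126*r(-21, 20) = -6 + 126*(10 - 1*(-21)) = -6 + 126*(10 + 21) = -6 + 126*31 = -6 + 3906 = 3900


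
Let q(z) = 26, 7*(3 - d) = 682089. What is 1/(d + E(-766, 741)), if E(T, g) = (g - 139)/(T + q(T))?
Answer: -2590/252367267 ≈ -1.0263e-5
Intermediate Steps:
d = -682068/7 (d = 3 - 1/7*682089 = 3 - 682089/7 = -682068/7 ≈ -97438.)
E(T, g) = (-139 + g)/(26 + T) (E(T, g) = (g - 139)/(T + 26) = (-139 + g)/(26 + T))
1/(d + E(-766, 741)) = 1/(-682068/7 + (-139 + 741)/(26 - 766)) = 1/(-682068/7 + 602/(-740)) = 1/(-682068/7 - 1/740*602) = 1/(-682068/7 - 301/370) = 1/(-252367267/2590) = -2590/252367267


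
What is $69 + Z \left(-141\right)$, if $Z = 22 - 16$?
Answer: $-777$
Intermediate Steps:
$Z = 6$
$69 + Z \left(-141\right) = 69 + 6 \left(-141\right) = 69 - 846 = -777$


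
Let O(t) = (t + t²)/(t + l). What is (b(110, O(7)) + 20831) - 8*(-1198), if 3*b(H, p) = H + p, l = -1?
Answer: 274093/9 ≈ 30455.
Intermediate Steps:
O(t) = (t + t²)/(-1 + t) (O(t) = (t + t²)/(t - 1) = (t + t²)/(-1 + t))
b(H, p) = H/3 + p/3 (b(H, p) = (H + p)/3 = H/3 + p/3)
(b(110, O(7)) + 20831) - 8*(-1198) = (((⅓)*110 + (7*(1 + 7)/(-1 + 7))/3) + 20831) - 8*(-1198) = ((110/3 + (7*8/6)/3) + 20831) + 9584 = ((110/3 + (7*(⅙)*8)/3) + 20831) + 9584 = ((110/3 + (⅓)*(28/3)) + 20831) + 9584 = ((110/3 + 28/9) + 20831) + 9584 = (358/9 + 20831) + 9584 = 187837/9 + 9584 = 274093/9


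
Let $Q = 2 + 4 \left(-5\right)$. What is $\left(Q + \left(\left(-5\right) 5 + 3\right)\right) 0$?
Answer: $0$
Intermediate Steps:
$Q = -18$ ($Q = 2 - 20 = -18$)
$\left(Q + \left(\left(-5\right) 5 + 3\right)\right) 0 = \left(-18 + \left(\left(-5\right) 5 + 3\right)\right) 0 = \left(-18 + \left(-25 + 3\right)\right) 0 = \left(-18 - 22\right) 0 = \left(-40\right) 0 = 0$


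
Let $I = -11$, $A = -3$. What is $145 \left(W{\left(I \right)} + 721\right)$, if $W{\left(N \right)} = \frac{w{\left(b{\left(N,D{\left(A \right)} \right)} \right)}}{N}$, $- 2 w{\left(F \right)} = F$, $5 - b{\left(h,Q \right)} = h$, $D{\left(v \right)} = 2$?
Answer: $\frac{1151155}{11} \approx 1.0465 \cdot 10^{5}$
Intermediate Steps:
$b{\left(h,Q \right)} = 5 - h$
$w{\left(F \right)} = - \frac{F}{2}$
$W{\left(N \right)} = \frac{- \frac{5}{2} + \frac{N}{2}}{N}$ ($W{\left(N \right)} = \frac{\left(- \frac{1}{2}\right) \left(5 - N\right)}{N} = \frac{- \frac{5}{2} + \frac{N}{2}}{N}$)
$145 \left(W{\left(I \right)} + 721\right) = 145 \left(\frac{-5 - 11}{2 \left(-11\right)} + 721\right) = 145 \left(\frac{1}{2} \left(- \frac{1}{11}\right) \left(-16\right) + 721\right) = 145 \left(\frac{8}{11} + 721\right) = 145 \cdot \frac{7939}{11} = \frac{1151155}{11}$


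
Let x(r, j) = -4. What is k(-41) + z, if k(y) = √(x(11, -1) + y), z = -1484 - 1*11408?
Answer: -12892 + 3*I*√5 ≈ -12892.0 + 6.7082*I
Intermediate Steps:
z = -12892 (z = -1484 - 11408 = -12892)
k(y) = √(-4 + y)
k(-41) + z = √(-4 - 41) - 12892 = √(-45) - 12892 = 3*I*√5 - 12892 = -12892 + 3*I*√5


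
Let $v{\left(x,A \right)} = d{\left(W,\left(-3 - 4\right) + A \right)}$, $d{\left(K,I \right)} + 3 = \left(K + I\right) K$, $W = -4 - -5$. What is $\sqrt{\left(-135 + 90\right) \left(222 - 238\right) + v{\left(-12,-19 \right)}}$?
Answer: $2 \sqrt{173} \approx 26.306$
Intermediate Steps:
$W = 1$ ($W = -4 + 5 = 1$)
$d{\left(K,I \right)} = -3 + K \left(I + K\right)$ ($d{\left(K,I \right)} = -3 + \left(K + I\right) K = -3 + \left(I + K\right) K = -3 + K \left(I + K\right)$)
$v{\left(x,A \right)} = -9 + A$ ($v{\left(x,A \right)} = -3 + 1^{2} + \left(\left(-3 - 4\right) + A\right) 1 = -3 + 1 + \left(-7 + A\right) 1 = -3 + 1 + \left(-7 + A\right) = -9 + A$)
$\sqrt{\left(-135 + 90\right) \left(222 - 238\right) + v{\left(-12,-19 \right)}} = \sqrt{\left(-135 + 90\right) \left(222 - 238\right) - 28} = \sqrt{\left(-45\right) \left(-16\right) - 28} = \sqrt{720 - 28} = \sqrt{692} = 2 \sqrt{173}$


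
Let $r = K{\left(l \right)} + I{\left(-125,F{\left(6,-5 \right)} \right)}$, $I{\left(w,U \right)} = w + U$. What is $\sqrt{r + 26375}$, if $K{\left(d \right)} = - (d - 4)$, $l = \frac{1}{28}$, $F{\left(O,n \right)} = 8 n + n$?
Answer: $\frac{3 \sqrt{570773}}{14} \approx 161.89$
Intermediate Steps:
$F{\left(O,n \right)} = 9 n$
$I{\left(w,U \right)} = U + w$
$l = \frac{1}{28} \approx 0.035714$
$K{\left(d \right)} = 4 - d$ ($K{\left(d \right)} = - (-4 + d) = 4 - d$)
$r = - \frac{4649}{28}$ ($r = \left(4 - \frac{1}{28}\right) + \left(9 \left(-5\right) - 125\right) = \left(4 - \frac{1}{28}\right) - 170 = \frac{111}{28} - 170 = - \frac{4649}{28} \approx -166.04$)
$\sqrt{r + 26375} = \sqrt{- \frac{4649}{28} + 26375} = \sqrt{\frac{733851}{28}} = \frac{3 \sqrt{570773}}{14}$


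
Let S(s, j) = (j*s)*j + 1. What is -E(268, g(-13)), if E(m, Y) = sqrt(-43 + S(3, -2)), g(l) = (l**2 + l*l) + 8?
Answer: -I*sqrt(30) ≈ -5.4772*I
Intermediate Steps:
S(s, j) = 1 + s*j**2 (S(s, j) = s*j**2 + 1 = 1 + s*j**2)
g(l) = 8 + 2*l**2 (g(l) = (l**2 + l**2) + 8 = 2*l**2 + 8 = 8 + 2*l**2)
E(m, Y) = I*sqrt(30) (E(m, Y) = sqrt(-43 + (1 + 3*(-2)**2)) = sqrt(-43 + (1 + 3*4)) = sqrt(-43 + (1 + 12)) = sqrt(-43 + 13) = sqrt(-30) = I*sqrt(30))
-E(268, g(-13)) = -I*sqrt(30)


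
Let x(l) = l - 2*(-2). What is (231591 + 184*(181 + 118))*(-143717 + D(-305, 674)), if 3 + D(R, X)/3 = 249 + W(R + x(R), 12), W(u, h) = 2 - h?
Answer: -40987380463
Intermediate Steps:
x(l) = 4 + l (x(l) = l + 4 = 4 + l)
D(R, X) = 708 (D(R, X) = -9 + 3*(249 + (2 - 1*12)) = -9 + 3*(249 + (2 - 12)) = -9 + 3*(249 - 10) = -9 + 3*239 = -9 + 717 = 708)
(231591 + 184*(181 + 118))*(-143717 + D(-305, 674)) = (231591 + 184*(181 + 118))*(-143717 + 708) = (231591 + 184*299)*(-143009) = (231591 + 55016)*(-143009) = 286607*(-143009) = -40987380463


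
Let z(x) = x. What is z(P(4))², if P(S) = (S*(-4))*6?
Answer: 9216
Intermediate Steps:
P(S) = -24*S (P(S) = -4*S*6 = -24*S)
z(P(4))² = (-24*4)² = (-96)² = 9216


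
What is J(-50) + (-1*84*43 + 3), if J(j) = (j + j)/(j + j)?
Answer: -3608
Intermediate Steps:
J(j) = 1 (J(j) = (2*j)/((2*j)) = (2*j)*(1/(2*j)) = 1)
J(-50) + (-1*84*43 + 3) = 1 + (-1*84*43 + 3) = 1 + (-84*43 + 3) = 1 + (-3612 + 3) = 1 - 3609 = -3608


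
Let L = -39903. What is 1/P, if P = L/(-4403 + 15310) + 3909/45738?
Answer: -166288122/594149317 ≈ -0.27988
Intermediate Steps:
P = -594149317/166288122 (P = -39903/(-4403 + 15310) + 3909/45738 = -39903/10907 + 3909*(1/45738) = -39903*1/10907 + 1303/15246 = -39903/10907 + 1303/15246 = -594149317/166288122 ≈ -3.5730)
1/P = 1/(-594149317/166288122) = -166288122/594149317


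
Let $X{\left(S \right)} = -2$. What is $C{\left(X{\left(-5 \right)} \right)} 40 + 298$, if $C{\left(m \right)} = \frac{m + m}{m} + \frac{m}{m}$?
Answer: $418$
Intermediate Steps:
$C{\left(m \right)} = 3$ ($C{\left(m \right)} = \frac{2 m}{m} + 1 = 2 + 1 = 3$)
$C{\left(X{\left(-5 \right)} \right)} 40 + 298 = 3 \cdot 40 + 298 = 120 + 298 = 418$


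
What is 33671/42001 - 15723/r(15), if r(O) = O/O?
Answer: -660348052/42001 ≈ -15722.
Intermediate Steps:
r(O) = 1
33671/42001 - 15723/r(15) = 33671/42001 - 15723/1 = 33671*(1/42001) - 15723*1 = 33671/42001 - 15723 = -660348052/42001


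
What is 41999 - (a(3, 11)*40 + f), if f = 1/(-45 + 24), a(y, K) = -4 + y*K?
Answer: 857620/21 ≈ 40839.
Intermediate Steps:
a(y, K) = -4 + K*y
f = -1/21 (f = 1/(-21) = -1/21 ≈ -0.047619)
41999 - (a(3, 11)*40 + f) = 41999 - ((-4 + 11*3)*40 - 1/21) = 41999 - ((-4 + 33)*40 - 1/21) = 41999 - (29*40 - 1/21) = 41999 - (1160 - 1/21) = 41999 - 1*24359/21 = 41999 - 24359/21 = 857620/21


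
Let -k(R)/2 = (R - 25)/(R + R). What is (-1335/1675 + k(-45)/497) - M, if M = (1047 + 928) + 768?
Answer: -587351578/214065 ≈ -2743.8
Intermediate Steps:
k(R) = -(-25 + R)/R (k(R) = -2*(R - 25)/(R + R) = -2*(-25 + R)/(2*R) = -2*(-25 + R)*1/(2*R) = -(-25 + R)/R)
M = 2743 (M = 1975 + 768 = 2743)
(-1335/1675 + k(-45)/497) - M = (-1335/1675 + ((25 - 1*(-45))/(-45))/497) - 1*2743 = (-1335*1/1675 - (25 + 45)/45*(1/497)) - 2743 = (-267/335 - 1/45*70*(1/497)) - 2743 = (-267/335 - 14/9*1/497) - 2743 = (-267/335 - 2/639) - 2743 = -171283/214065 - 2743 = -587351578/214065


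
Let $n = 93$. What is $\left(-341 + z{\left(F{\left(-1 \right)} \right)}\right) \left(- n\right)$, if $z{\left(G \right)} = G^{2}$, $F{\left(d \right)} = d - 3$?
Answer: $30225$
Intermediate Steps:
$F{\left(d \right)} = -3 + d$ ($F{\left(d \right)} = d - 3 = -3 + d$)
$\left(-341 + z{\left(F{\left(-1 \right)} \right)}\right) \left(- n\right) = \left(-341 + \left(-3 - 1\right)^{2}\right) \left(\left(-1\right) 93\right) = \left(-341 + \left(-4\right)^{2}\right) \left(-93\right) = \left(-341 + 16\right) \left(-93\right) = \left(-325\right) \left(-93\right) = 30225$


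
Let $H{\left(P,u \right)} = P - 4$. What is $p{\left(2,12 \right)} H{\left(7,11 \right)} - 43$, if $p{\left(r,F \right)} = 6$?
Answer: $-25$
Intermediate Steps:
$H{\left(P,u \right)} = -4 + P$ ($H{\left(P,u \right)} = P - 4 = -4 + P$)
$p{\left(2,12 \right)} H{\left(7,11 \right)} - 43 = 6 \left(-4 + 7\right) - 43 = 6 \cdot 3 - 43 = 18 - 43 = -25$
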